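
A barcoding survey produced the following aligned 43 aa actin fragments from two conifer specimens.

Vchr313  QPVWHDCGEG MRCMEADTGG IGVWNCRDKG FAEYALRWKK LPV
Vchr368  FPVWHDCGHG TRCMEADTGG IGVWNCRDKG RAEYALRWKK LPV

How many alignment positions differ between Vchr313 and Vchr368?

Mismatches occur at site 1 (Q↔F), site 9 (E↔H), site 11 (M↔T), site 31 (F↔R).
That gives 4 mismatches out of 43 aligned sites, so the Hamming distance is 4.

4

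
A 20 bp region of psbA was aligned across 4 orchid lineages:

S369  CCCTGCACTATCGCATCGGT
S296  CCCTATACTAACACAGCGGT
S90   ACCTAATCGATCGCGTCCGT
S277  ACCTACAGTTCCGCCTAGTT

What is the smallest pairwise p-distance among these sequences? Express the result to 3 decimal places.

Pairwise Hamming distances:
  S369 vs S296: 5
  S369 vs S90: 7
  S369 vs S277: 8
  S296 vs S90: 9
  S296 vs S277: 10
  S90 vs S277: 10
The smallest is 5 mismatches, between S369 and S296; p = 5/20 = 0.250.

0.250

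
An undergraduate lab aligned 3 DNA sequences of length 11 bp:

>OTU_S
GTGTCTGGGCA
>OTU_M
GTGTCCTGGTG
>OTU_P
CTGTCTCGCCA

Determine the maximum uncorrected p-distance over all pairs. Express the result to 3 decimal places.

Pairwise Hamming distances:
  OTU_S vs OTU_M: 4
  OTU_S vs OTU_P: 3
  OTU_M vs OTU_P: 6
The largest is 6 mismatches, between OTU_M and OTU_P; p = 6/11 = 0.545.

0.545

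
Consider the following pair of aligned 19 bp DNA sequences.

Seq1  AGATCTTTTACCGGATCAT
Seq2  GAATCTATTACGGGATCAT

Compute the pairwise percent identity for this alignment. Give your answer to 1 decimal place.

Mismatches occur at site 1 (A/G), site 2 (G/A), site 7 (T/A), site 12 (C/G).
15 of the 19 sites match, so the percent identity is 15/19 × 100 = 78.9%.

78.9%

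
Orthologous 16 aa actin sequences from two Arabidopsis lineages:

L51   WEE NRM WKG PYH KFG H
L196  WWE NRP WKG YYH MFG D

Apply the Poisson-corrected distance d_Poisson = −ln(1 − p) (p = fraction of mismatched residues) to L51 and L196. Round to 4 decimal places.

0.3747

Differing sites — 2:E/W; 6:M/P; 10:P/Y; 13:K/M; 16:H/D.
p = 5/16 = 0.312500.
d = −ln(1 − 0.312500) = −ln(0.687500) = 0.3747.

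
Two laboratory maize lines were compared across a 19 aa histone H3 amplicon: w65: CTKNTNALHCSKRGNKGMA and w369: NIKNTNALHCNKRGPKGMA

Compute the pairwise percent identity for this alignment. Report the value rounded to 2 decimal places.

The sequences differ at positions 1 (C/N), 2 (T/I), 11 (S/N), 15 (N/P).
15 of the 19 sites match, so the percent identity is 15/19 × 100 = 78.95%.

78.95%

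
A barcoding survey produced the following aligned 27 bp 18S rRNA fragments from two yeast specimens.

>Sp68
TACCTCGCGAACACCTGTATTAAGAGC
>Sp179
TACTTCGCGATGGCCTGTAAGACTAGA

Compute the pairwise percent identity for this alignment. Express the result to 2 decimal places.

66.67%

Differing sites — 4:C/T; 11:A/T; 12:C/G; 13:A/G; 20:T/A; 21:T/G; 23:A/C; 24:G/T; 27:C/A.
18 of the 27 sites match, so the percent identity is 18/27 × 100 = 66.67%.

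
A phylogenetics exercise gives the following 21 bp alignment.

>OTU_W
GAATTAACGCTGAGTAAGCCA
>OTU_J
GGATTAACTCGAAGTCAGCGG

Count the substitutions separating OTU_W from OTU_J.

7

Mismatches occur at site 2 (A→G), site 9 (G→T), site 11 (T→G), site 12 (G→A), site 16 (A→C), site 20 (C→G), site 21 (A→G).
That gives 7 mismatches out of 21 aligned sites, so the Hamming distance is 7.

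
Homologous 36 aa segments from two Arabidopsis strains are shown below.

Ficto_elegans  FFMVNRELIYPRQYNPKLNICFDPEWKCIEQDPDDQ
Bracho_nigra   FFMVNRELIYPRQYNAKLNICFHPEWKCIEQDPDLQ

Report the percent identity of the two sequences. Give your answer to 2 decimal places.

91.67%

Differing sites — 16:P/A; 23:D/H; 35:D/L.
33 of the 36 sites match, so the percent identity is 33/36 × 100 = 91.67%.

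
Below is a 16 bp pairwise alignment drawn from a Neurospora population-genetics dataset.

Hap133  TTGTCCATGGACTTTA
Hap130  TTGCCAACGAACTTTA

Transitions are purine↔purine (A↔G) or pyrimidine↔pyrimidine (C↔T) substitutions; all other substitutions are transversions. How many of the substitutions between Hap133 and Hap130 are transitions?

3

Mismatches occur at site 4 (T→C, transition), site 6 (C→A, transversion), site 8 (T→C, transition), site 10 (G→A, transition).
Of the 4 differences, 3 transitions and 1 transversion, so the answer is 3.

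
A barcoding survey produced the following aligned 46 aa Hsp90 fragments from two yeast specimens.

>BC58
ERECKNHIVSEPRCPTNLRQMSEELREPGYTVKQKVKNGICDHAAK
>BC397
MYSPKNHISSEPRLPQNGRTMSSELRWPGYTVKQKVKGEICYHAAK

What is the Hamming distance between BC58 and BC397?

Mismatches occur at site 1 (E→M), site 2 (R→Y), site 3 (E→S), site 4 (C→P), site 9 (V→S), site 14 (C→L), site 16 (T→Q), site 18 (L→G), site 20 (Q→T), site 23 (E→S), site 27 (E→W), site 38 (N→G), site 39 (G→E), site 42 (D→Y).
That gives 14 mismatches out of 46 aligned sites, so the Hamming distance is 14.

14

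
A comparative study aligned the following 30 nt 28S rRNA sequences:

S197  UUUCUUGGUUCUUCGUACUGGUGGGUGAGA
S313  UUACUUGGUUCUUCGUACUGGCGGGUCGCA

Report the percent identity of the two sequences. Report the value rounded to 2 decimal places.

Differing sites — 3:U/A; 22:U/C; 27:G/C; 28:A/G; 29:G/C.
25 of the 30 sites match, so the percent identity is 25/30 × 100 = 83.33%.

83.33%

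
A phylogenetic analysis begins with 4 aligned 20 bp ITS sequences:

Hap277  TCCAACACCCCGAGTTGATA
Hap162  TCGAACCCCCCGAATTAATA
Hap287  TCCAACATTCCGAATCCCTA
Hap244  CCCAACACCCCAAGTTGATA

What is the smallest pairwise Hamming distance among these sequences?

Pairwise Hamming distances:
  Hap277 vs Hap162: 4
  Hap277 vs Hap287: 6
  Hap277 vs Hap244: 2
  Hap162 vs Hap287: 7
  Hap162 vs Hap244: 6
  Hap287 vs Hap244: 8
The smallest is 2, between Hap277 and Hap244.

2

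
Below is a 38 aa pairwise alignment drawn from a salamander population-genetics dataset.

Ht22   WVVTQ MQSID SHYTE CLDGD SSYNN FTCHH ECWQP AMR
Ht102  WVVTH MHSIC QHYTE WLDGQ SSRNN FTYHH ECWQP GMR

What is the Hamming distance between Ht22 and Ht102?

Mismatches occur at site 5 (Q↔H), site 7 (Q↔H), site 10 (D↔C), site 11 (S↔Q), site 16 (C↔W), site 20 (D↔Q), site 23 (Y↔R), site 28 (C↔Y), site 36 (A↔G).
That gives 9 mismatches out of 38 aligned sites, so the Hamming distance is 9.

9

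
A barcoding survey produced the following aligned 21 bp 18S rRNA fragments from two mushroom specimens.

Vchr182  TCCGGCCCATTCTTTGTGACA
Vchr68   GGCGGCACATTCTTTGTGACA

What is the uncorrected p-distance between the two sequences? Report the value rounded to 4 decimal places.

Differing sites — 1:T/G; 2:C/G; 7:C/A.
There are 3 differences over 21 sites, so p = 3/21 = 0.1429.

0.1429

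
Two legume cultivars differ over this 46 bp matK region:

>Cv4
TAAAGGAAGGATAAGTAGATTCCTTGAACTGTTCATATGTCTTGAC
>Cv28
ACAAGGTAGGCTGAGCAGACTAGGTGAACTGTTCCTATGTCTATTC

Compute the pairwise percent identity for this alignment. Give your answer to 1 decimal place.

69.6%

The sequences differ at positions 1 (T/A), 2 (A/C), 7 (A/T), 11 (A/C), 13 (A/G), 16 (T/C), 20 (T/C), 22 (C/A), 23 (C/G), 24 (T/G), 35 (A/C), 43 (T/A), 44 (G/T), 45 (A/T).
32 of the 46 sites match, so the percent identity is 32/46 × 100 = 69.6%.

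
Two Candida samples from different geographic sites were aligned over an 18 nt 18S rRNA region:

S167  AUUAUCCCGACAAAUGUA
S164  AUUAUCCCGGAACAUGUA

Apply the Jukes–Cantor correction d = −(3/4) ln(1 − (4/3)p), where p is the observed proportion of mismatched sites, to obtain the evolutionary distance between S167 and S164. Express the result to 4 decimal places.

The sequences differ at positions 10 (A/G), 11 (C/A), 13 (A/C).
p = 3/18 = 0.166667.
d = −0.75 · ln(1 − (4/3)·0.166667) = −0.75 · ln(0.777777) = −0.75 · (-0.251315) = 0.1885.

0.1885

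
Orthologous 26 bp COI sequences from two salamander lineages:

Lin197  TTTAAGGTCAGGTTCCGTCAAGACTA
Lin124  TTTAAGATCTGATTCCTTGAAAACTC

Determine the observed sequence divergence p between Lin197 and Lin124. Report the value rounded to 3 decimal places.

Mismatches occur at site 7 (G/A), site 10 (A/T), site 12 (G/A), site 17 (G/T), site 19 (C/G), site 22 (G/A), site 26 (A/C).
There are 7 differences over 26 sites, so p = 7/26 = 0.269.

0.269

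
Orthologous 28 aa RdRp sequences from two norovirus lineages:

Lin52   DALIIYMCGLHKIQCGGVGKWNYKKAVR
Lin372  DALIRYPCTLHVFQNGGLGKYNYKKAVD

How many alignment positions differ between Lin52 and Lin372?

Differing sites — 5:I/R; 7:M/P; 9:G/T; 12:K/V; 13:I/F; 15:C/N; 18:V/L; 21:W/Y; 28:R/D.
That gives 9 mismatches out of 28 aligned sites, so the Hamming distance is 9.

9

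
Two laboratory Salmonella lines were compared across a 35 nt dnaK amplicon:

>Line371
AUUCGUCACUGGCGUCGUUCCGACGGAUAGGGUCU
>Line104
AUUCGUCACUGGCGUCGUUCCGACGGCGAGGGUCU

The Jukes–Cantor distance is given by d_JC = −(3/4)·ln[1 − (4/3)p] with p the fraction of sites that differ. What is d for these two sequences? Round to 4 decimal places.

0.0594

Differing sites — 27:A/C; 28:U/G.
p = 2/35 = 0.057143.
d = −0.75 · ln(1 − (4/3)·0.057143) = −0.75 · ln(0.923809) = −0.75 · (-0.079250) = 0.0594.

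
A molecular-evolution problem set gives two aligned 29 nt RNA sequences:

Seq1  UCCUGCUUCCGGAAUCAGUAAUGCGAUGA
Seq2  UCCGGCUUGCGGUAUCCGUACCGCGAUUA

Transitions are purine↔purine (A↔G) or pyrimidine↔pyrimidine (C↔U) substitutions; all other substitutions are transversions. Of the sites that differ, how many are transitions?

The sequences differ at positions 4 (U/G, transversion), 9 (C/G, transversion), 13 (A/U, transversion), 17 (A/C, transversion), 21 (A/C, transversion), 22 (U/C, transition), 28 (G/U, transversion).
Of the 7 differences, 1 transition and 6 transversions, so the answer is 1.

1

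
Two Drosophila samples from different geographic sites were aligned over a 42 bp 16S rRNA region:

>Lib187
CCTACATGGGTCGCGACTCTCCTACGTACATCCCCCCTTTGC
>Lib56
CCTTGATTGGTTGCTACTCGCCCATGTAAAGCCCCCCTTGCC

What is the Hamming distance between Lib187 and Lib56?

The sequences differ at positions 4 (A/T), 5 (C/G), 8 (G/T), 12 (C/T), 15 (G/T), 20 (T/G), 23 (T/C), 25 (C/T), 29 (C/A), 31 (T/G), 40 (T/G), 41 (G/C).
That gives 12 mismatches out of 42 aligned sites, so the Hamming distance is 12.

12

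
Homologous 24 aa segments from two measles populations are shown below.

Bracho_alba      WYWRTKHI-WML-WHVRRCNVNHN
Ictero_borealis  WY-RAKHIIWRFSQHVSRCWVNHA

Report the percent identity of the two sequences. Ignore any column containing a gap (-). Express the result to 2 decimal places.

66.67%

Excluding the 3 gap columns leaves 21 comparable sites.
The sequences differ at positions 5 (T/A), 11 (M/R), 12 (L/F), 14 (W/Q), 17 (R/S), 20 (N/W), 24 (N/A).
14 of the 21 comparable sites match, so the percent identity is 14/21 × 100 = 66.67%.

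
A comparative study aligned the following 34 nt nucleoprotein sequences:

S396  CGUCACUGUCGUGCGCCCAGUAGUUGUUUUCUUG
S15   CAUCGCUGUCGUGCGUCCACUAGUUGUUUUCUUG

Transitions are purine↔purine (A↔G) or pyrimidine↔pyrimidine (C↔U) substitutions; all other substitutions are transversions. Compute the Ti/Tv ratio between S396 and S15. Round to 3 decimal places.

The sequences differ at positions 2 (G/A, transition), 5 (A/G, transition), 16 (C/U, transition), 20 (G/C, transversion).
Of the 4 differences, 3 transitions and 1 transversion, so Ti/Tv = 3/1 = 3.000.

3.000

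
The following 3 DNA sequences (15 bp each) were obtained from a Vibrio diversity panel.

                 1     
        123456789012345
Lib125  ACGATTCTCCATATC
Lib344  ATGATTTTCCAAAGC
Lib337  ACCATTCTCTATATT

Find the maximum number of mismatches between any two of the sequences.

7

Pairwise Hamming distances:
  Lib125 vs Lib344: 4
  Lib125 vs Lib337: 3
  Lib344 vs Lib337: 7
The largest is 7, between Lib344 and Lib337.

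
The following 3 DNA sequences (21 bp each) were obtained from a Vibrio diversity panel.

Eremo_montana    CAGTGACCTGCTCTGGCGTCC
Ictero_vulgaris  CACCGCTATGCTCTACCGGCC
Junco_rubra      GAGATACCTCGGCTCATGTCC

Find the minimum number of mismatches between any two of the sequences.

8

Pairwise Hamming distances:
  Eremo_montana vs Ictero_vulgaris: 8
  Eremo_montana vs Junco_rubra: 9
  Ictero_vulgaris vs Junco_rubra: 14
The smallest is 8, between Eremo_montana and Ictero_vulgaris.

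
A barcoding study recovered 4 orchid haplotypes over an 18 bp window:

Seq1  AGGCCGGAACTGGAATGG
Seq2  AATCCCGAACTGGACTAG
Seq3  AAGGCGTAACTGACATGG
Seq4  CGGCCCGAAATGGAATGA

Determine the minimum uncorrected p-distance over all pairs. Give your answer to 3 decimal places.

0.222

Pairwise Hamming distances:
  Seq1 vs Seq2: 5
  Seq1 vs Seq3: 5
  Seq1 vs Seq4: 4
  Seq2 vs Seq3: 8
  Seq2 vs Seq4: 7
  Seq3 vs Seq4: 9
The smallest is 4 mismatches, between Seq1 and Seq4; p = 4/18 = 0.222.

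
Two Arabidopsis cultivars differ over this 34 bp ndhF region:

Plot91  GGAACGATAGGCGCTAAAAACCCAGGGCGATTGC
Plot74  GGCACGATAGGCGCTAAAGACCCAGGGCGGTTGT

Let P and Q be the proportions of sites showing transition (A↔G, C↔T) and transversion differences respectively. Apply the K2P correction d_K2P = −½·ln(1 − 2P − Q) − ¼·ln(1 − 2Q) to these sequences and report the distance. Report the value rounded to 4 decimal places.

The sequences differ at positions 3 (A/C, transversion), 19 (A/G, transition), 30 (A/G, transition), 34 (C/T, transition).
Of the 4 differences, 3 transitions and 1 transversion over 34 sites: P = 3/34 = 0.088235, Q = 1/34 = 0.029412.
d = −0.5·ln(0.794118) − 0.25·ln(0.941176) = −0.5·(-0.230523) − 0.25·(-0.060625) = 0.1304.

0.1304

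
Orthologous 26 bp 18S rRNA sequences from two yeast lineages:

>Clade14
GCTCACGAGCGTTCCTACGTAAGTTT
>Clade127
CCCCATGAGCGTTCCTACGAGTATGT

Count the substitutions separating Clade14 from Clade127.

8

The sequences differ at positions 1 (G/C), 3 (T/C), 6 (C/T), 20 (T/A), 21 (A/G), 22 (A/T), 23 (G/A), 25 (T/G).
That gives 8 mismatches out of 26 aligned sites, so the Hamming distance is 8.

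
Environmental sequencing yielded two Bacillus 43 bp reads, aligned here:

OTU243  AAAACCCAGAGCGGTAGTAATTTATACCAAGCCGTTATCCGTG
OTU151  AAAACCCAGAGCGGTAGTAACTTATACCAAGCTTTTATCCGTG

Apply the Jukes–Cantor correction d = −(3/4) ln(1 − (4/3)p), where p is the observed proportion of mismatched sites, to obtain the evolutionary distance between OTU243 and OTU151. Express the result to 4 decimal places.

Mismatches occur at site 21 (T↔C), site 33 (C↔T), site 34 (G↔T).
p = 3/43 = 0.069767.
d = −0.75 · ln(1 − (4/3)·0.069767) = −0.75 · ln(0.906977) = −0.75 · (-0.097638) = 0.0732.

0.0732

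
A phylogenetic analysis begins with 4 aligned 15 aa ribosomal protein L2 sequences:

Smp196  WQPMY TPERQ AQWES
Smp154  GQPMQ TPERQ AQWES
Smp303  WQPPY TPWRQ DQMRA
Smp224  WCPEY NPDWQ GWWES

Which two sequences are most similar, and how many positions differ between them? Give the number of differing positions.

Pairwise Hamming distances:
  Smp196 vs Smp154: 2
  Smp196 vs Smp303: 6
  Smp196 vs Smp224: 7
  Smp154 vs Smp303: 8
  Smp154 vs Smp224: 9
  Smp303 vs Smp224: 10
The smallest is 2, between Smp196 and Smp154.

2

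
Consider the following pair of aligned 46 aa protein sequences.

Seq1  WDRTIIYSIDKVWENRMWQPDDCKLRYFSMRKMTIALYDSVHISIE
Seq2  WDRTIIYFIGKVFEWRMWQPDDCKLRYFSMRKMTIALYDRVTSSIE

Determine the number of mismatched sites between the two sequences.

The sequences differ at positions 8 (S/F), 10 (D/G), 13 (W/F), 15 (N/W), 40 (S/R), 42 (H/T), 43 (I/S).
That gives 7 mismatches out of 46 aligned sites, so the Hamming distance is 7.

7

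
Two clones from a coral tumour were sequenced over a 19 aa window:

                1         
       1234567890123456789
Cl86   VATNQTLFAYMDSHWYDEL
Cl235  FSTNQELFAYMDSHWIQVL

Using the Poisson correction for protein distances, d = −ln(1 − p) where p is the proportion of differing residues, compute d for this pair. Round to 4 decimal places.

Differing sites — 1:V/F; 2:A/S; 6:T/E; 16:Y/I; 17:D/Q; 18:E/V.
p = 6/19 = 0.315789.
d = −ln(1 − 0.315789) = −ln(0.684211) = 0.3795.

0.3795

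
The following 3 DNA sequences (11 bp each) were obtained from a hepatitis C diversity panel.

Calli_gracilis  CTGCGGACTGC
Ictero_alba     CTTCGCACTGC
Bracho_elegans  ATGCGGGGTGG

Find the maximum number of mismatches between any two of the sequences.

6

Pairwise Hamming distances:
  Calli_gracilis vs Ictero_alba: 2
  Calli_gracilis vs Bracho_elegans: 4
  Ictero_alba vs Bracho_elegans: 6
The largest is 6, between Ictero_alba and Bracho_elegans.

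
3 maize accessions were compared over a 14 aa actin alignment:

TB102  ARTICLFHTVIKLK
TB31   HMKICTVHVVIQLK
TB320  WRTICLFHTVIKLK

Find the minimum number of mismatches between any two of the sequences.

Pairwise Hamming distances:
  TB102 vs TB31: 7
  TB102 vs TB320: 1
  TB31 vs TB320: 7
The smallest is 1, between TB102 and TB320.

1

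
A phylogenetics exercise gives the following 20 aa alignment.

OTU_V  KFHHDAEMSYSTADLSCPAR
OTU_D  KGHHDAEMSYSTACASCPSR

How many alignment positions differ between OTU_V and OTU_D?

4

Mismatches occur at site 2 (F/G), site 14 (D/C), site 15 (L/A), site 19 (A/S).
That gives 4 mismatches out of 20 aligned sites, so the Hamming distance is 4.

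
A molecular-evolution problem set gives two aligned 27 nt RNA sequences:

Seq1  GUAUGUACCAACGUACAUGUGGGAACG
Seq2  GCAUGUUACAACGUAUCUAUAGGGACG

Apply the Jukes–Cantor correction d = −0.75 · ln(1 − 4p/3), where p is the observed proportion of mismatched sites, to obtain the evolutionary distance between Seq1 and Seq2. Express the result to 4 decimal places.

0.3770

The sequences differ at positions 2 (U/C), 7 (A/U), 8 (C/A), 16 (C/U), 17 (A/C), 19 (G/A), 21 (G/A), 24 (A/G).
p = 8/27 = 0.296296.
d = −0.75 · ln(1 − (4/3)·0.296296) = −0.75 · ln(0.604939) = −0.75 · (-0.502628) = 0.3770.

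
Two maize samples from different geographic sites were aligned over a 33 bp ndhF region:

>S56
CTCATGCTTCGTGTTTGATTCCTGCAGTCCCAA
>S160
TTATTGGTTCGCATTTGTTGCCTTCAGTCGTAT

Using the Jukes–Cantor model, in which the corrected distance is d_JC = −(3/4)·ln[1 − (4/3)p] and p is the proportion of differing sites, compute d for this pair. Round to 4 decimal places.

0.4975

The sequences differ at positions 1 (C/T), 3 (C/A), 4 (A/T), 7 (C/G), 12 (T/C), 13 (G/A), 18 (A/T), 20 (T/G), 24 (G/T), 30 (C/G), 31 (C/T), 33 (A/T).
p = 12/33 = 0.363636.
d = −0.75 · ln(1 − (4/3)·0.363636) = −0.75 · ln(0.515152) = −0.75 · (-0.663293) = 0.4975.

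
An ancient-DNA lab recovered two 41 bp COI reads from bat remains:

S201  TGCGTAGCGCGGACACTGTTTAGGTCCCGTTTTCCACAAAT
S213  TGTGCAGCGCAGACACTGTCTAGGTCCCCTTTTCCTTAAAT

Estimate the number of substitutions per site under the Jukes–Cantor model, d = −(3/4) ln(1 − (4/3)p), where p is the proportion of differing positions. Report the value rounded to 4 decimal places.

0.1937

Mismatches occur at site 3 (C↔T), site 5 (T↔C), site 11 (G↔A), site 20 (T↔C), site 29 (G↔C), site 36 (A↔T), site 37 (C↔T).
p = 7/41 = 0.170732.
d = −0.75 · ln(1 − (4/3)·0.170732) = −0.75 · ln(0.772357) = −0.75 · (-0.258308) = 0.1937.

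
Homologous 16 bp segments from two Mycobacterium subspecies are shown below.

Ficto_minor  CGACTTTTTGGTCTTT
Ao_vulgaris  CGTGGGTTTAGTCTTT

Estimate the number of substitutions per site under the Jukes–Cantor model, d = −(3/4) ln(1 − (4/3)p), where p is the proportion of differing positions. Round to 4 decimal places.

The sequences differ at positions 3 (A/T), 4 (C/G), 5 (T/G), 6 (T/G), 10 (G/A).
p = 5/16 = 0.312500.
d = −0.75 · ln(1 − (4/3)·0.312500) = −0.75 · ln(0.583333) = −0.75 · (-0.538997) = 0.4042.

0.4042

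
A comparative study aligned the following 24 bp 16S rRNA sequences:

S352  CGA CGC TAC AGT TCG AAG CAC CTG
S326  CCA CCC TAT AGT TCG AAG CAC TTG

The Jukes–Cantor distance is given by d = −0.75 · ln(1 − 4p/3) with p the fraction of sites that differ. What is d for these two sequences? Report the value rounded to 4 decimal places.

0.1885

The sequences differ at positions 2 (G/C), 5 (G/C), 9 (C/T), 22 (C/T).
p = 4/24 = 0.166667.
d = −0.75 · ln(1 − (4/3)·0.166667) = −0.75 · ln(0.777777) = −0.75 · (-0.251315) = 0.1885.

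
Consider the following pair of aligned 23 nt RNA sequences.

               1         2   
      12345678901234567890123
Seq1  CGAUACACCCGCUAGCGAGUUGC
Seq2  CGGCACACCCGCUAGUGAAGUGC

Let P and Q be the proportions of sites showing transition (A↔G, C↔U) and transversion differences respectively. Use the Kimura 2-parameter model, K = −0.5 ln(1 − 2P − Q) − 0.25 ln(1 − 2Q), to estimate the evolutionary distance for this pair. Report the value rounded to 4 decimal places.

0.2710

Mismatches occur at site 3 (A→G, transition), site 4 (U→C, transition), site 16 (C→U, transition), site 19 (G→A, transition), site 20 (U→G, transversion).
Of the 5 differences, 4 transitions and 1 transversion over 23 sites: P = 4/23 = 0.173913, Q = 1/23 = 0.043478.
d = −0.5·ln(0.608696) − 0.25·ln(0.913044) = −0.5·(-0.496436) − 0.25·(-0.090971) = 0.2710.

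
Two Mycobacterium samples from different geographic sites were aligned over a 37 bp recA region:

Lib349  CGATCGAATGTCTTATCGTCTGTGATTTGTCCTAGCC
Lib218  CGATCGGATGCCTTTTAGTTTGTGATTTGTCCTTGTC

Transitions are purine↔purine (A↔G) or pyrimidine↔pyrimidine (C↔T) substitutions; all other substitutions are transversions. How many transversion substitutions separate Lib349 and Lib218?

Differing sites — 7:A/G (Ti); 11:T/C (Ti); 15:A/T (Tv); 17:C/A (Tv); 20:C/T (Ti); 34:A/T (Tv); 36:C/T (Ti).
Of the 7 differences, 4 transitions and 3 transversions, so the answer is 3.

3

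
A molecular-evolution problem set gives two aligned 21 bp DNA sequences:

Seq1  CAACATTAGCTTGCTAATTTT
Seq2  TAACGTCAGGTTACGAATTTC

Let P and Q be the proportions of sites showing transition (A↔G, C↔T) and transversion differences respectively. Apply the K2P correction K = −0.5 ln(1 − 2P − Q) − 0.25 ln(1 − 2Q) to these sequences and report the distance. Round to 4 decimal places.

0.4765

Differing sites — 1:C/T (Ti); 5:A/G (Ti); 7:T/C (Ti); 10:C/G (Tv); 13:G/A (Ti); 15:T/G (Tv); 21:T/C (Ti).
Of the 7 differences, 5 transitions and 2 transversions over 21 sites: P = 5/21 = 0.238095, Q = 2/21 = 0.095238.
d = −0.5·ln(0.428572) − 0.25·ln(0.809524) = −0.5·(-0.847297) − 0.25·(-0.211309) = 0.4765.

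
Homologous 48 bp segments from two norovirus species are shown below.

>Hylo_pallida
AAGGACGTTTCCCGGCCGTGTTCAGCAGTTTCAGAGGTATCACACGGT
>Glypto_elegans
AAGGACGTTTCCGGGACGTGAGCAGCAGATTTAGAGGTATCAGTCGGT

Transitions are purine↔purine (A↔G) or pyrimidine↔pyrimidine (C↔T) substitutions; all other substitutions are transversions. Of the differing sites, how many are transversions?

The sequences differ at positions 13 (C/G, transversion), 16 (C/A, transversion), 21 (T/A, transversion), 22 (T/G, transversion), 29 (T/A, transversion), 32 (C/T, transition), 43 (C/G, transversion), 44 (A/T, transversion).
Of the 8 differences, 1 transition and 7 transversions, so the answer is 7.

7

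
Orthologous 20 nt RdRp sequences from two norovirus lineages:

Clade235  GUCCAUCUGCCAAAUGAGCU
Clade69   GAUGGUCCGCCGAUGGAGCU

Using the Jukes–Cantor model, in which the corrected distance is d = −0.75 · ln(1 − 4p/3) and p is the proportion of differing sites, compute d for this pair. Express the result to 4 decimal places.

Differing sites — 2:U/A; 3:C/U; 4:C/G; 5:A/G; 8:U/C; 12:A/G; 14:A/U; 15:U/G.
p = 8/20 = 0.400000.
d = −0.75 · ln(1 − (4/3)·0.400000) = −0.75 · ln(0.466667) = −0.75 · (-0.762139) = 0.5716.

0.5716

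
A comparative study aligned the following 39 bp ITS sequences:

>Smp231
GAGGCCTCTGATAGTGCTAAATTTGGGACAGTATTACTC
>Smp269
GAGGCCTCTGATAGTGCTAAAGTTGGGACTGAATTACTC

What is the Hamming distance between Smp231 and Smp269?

The sequences differ at positions 22 (T/G), 30 (A/T), 32 (T/A).
That gives 3 mismatches out of 39 aligned sites, so the Hamming distance is 3.

3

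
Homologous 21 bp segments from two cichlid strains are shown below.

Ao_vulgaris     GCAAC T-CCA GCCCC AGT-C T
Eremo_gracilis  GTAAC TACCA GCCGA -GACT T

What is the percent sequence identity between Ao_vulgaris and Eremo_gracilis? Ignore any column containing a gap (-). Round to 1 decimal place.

Excluding the 3 gap columns leaves 18 comparable sites.
The sequences differ at positions 2 (C/T), 14 (C/G), 15 (C/A), 18 (T/A), 20 (C/T).
13 of the 18 comparable sites match, so the percent identity is 13/18 × 100 = 72.2%.

72.2%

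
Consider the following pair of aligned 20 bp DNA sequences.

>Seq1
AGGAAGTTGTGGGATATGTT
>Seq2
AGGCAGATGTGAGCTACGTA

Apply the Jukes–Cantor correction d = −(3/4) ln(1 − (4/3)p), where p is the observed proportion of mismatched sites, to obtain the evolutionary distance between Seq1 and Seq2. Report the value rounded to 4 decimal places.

The sequences differ at positions 4 (A/C), 7 (T/A), 12 (G/A), 14 (A/C), 17 (T/C), 20 (T/A).
p = 6/20 = 0.300000.
d = −0.75 · ln(1 − (4/3)·0.300000) = −0.75 · ln(0.600000) = −0.75 · (-0.510826) = 0.3831.

0.3831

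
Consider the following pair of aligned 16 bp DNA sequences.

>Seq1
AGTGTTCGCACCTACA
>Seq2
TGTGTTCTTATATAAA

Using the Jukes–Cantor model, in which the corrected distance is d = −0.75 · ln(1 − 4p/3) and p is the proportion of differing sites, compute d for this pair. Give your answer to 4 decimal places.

0.5199

Differing sites — 1:A/T; 8:G/T; 9:C/T; 11:C/T; 12:C/A; 15:C/A.
p = 6/16 = 0.375000.
d = −0.75 · ln(1 − (4/3)·0.375000) = −0.75 · ln(0.500000) = −0.75 · (-0.693147) = 0.5199.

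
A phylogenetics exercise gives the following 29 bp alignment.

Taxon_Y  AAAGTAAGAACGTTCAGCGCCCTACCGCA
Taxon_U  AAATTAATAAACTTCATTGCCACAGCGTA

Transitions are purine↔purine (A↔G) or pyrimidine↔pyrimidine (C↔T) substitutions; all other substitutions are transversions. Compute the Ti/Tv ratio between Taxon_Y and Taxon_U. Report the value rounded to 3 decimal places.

Differing sites — 4:G/T (Tv); 8:G/T (Tv); 11:C/A (Tv); 12:G/C (Tv); 17:G/T (Tv); 18:C/T (Ti); 22:C/A (Tv); 23:T/C (Ti); 25:C/G (Tv); 28:C/T (Ti).
Of the 10 differences, 3 transitions and 7 transversions, so Ti/Tv = 3/7 = 0.429.

0.429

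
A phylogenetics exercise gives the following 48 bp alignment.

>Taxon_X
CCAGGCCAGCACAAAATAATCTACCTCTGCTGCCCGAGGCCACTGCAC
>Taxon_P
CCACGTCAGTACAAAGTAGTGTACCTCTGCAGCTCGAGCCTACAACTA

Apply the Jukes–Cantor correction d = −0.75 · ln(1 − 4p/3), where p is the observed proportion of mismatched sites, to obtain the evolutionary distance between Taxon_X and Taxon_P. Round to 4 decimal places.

0.3694

Mismatches occur at site 4 (G→C), site 6 (C→T), site 10 (C→T), site 16 (A→G), site 19 (A→G), site 21 (C→G), site 31 (T→A), site 34 (C→T), site 39 (G→C), site 41 (C→T), site 44 (T→A), site 45 (G→A), site 47 (A→T), site 48 (C→A).
p = 14/48 = 0.291667.
d = −0.75 · ln(1 − (4/3)·0.291667) = −0.75 · ln(0.611111) = −0.75 · (-0.492477) = 0.3694.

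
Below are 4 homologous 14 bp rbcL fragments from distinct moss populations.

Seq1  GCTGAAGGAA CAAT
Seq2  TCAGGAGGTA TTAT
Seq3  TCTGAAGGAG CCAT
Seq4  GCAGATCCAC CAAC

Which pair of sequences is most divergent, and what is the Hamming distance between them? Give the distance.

Pairwise Hamming distances:
  Seq1 vs Seq2: 6
  Seq1 vs Seq3: 3
  Seq1 vs Seq4: 6
  Seq2 vs Seq3: 6
  Seq2 vs Seq4: 10
  Seq3 vs Seq4: 8
The largest is 10, between Seq2 and Seq4.

10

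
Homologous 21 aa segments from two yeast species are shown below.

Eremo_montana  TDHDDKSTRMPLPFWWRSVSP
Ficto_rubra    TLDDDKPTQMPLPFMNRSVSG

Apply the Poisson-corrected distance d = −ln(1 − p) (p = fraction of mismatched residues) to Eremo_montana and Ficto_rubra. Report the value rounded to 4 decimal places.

0.4055

Differing sites — 2:D/L; 3:H/D; 7:S/P; 9:R/Q; 15:W/M; 16:W/N; 21:P/G.
p = 7/21 = 0.333333.
d = −ln(1 − 0.333333) = −ln(0.666667) = 0.4055.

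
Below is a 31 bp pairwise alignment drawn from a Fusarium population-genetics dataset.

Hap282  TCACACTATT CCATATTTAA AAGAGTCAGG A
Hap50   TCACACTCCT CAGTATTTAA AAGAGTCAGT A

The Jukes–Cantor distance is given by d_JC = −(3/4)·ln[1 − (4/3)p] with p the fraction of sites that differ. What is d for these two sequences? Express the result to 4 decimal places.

0.1816

Mismatches occur at site 8 (A↔C), site 9 (T↔C), site 12 (C↔A), site 13 (A↔G), site 30 (G↔T).
p = 5/31 = 0.161290.
d = −0.75 · ln(1 − (4/3)·0.161290) = −0.75 · ln(0.784947) = −0.75 · (-0.242139) = 0.1816.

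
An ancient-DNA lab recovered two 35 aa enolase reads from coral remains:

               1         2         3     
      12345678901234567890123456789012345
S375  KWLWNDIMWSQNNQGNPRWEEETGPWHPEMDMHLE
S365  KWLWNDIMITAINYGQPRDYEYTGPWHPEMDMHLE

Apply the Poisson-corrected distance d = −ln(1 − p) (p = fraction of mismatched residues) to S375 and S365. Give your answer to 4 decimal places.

0.2973

The sequences differ at positions 9 (W/I), 10 (S/T), 11 (Q/A), 12 (N/I), 14 (Q/Y), 16 (N/Q), 19 (W/D), 20 (E/Y), 22 (E/Y).
p = 9/35 = 0.257143.
d = −ln(1 − 0.257143) = −ln(0.742857) = 0.2973.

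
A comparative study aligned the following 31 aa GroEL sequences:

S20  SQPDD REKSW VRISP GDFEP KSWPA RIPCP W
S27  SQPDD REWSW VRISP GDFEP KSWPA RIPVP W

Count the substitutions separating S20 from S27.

Mismatches occur at site 8 (K↔W), site 29 (C↔V).
That gives 2 mismatches out of 31 aligned sites, so the Hamming distance is 2.

2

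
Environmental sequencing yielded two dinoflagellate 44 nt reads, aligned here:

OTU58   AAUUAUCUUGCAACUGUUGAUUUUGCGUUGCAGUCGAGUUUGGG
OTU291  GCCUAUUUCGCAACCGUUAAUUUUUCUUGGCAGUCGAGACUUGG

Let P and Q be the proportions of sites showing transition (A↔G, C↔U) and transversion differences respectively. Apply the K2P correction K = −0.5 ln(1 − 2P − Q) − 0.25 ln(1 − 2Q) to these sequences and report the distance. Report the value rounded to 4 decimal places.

The sequences differ at positions 1 (A/G, transition), 2 (A/C, transversion), 3 (U/C, transition), 7 (C/U, transition), 9 (U/C, transition), 15 (U/C, transition), 19 (G/A, transition), 25 (G/U, transversion), 27 (G/U, transversion), 29 (U/G, transversion), 39 (U/A, transversion), 40 (U/C, transition), 42 (G/U, transversion).
Of the 13 differences, 7 transitions and 6 transversions over 44 sites: P = 7/44 = 0.159091, Q = 6/44 = 0.136364.
d = −0.5·ln(0.545454) − 0.25·ln(0.727272) = −0.5·(-0.606137) − 0.25·(-0.318455) = 0.3827.

0.3827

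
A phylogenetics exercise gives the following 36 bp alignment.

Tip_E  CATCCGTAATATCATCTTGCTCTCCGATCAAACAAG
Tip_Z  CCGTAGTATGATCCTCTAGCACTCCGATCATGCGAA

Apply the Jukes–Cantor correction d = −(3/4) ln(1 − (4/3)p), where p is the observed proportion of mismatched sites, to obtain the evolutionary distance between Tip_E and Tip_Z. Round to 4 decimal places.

The sequences differ at positions 2 (A/C), 3 (T/G), 4 (C/T), 5 (C/A), 9 (A/T), 10 (T/G), 14 (A/C), 18 (T/A), 21 (T/A), 31 (A/T), 32 (A/G), 34 (A/G), 36 (G/A).
p = 13/36 = 0.361111.
d = −0.75 · ln(1 − (4/3)·0.361111) = −0.75 · ln(0.518519) = −0.75 · (-0.656779) = 0.4926.

0.4926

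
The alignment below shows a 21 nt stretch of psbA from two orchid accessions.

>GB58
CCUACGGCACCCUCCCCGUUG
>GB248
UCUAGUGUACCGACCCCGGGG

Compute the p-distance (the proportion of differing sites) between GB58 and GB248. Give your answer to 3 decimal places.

The sequences differ at positions 1 (C/U), 5 (C/G), 6 (G/U), 8 (C/U), 12 (C/G), 13 (U/A), 19 (U/G), 20 (U/G).
There are 8 differences over 21 sites, so p = 8/21 = 0.381.

0.381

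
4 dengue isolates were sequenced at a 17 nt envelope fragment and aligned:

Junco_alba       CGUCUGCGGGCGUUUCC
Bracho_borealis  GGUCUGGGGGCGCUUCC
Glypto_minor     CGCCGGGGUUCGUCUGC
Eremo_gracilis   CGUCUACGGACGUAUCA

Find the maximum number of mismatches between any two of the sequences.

Pairwise Hamming distances:
  Junco_alba vs Bracho_borealis: 3
  Junco_alba vs Glypto_minor: 7
  Junco_alba vs Eremo_gracilis: 4
  Bracho_borealis vs Glypto_minor: 8
  Bracho_borealis vs Eremo_gracilis: 7
  Glypto_minor vs Eremo_gracilis: 9
The largest is 9, between Glypto_minor and Eremo_gracilis.

9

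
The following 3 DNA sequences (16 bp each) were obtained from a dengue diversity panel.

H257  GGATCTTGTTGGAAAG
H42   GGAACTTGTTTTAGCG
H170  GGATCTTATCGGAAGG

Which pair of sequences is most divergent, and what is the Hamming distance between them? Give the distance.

7

Pairwise Hamming distances:
  H257 vs H42: 5
  H257 vs H170: 3
  H42 vs H170: 7
The largest is 7, between H42 and H170.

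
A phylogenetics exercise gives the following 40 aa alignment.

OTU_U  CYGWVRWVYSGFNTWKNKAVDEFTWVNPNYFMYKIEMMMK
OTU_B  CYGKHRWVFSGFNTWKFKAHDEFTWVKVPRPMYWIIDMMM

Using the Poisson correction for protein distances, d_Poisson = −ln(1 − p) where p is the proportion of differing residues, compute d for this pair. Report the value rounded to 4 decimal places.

0.4308

Mismatches occur at site 4 (W→K), site 5 (V→H), site 9 (Y→F), site 17 (N→F), site 20 (V→H), site 27 (N→K), site 28 (P→V), site 29 (N→P), site 30 (Y→R), site 31 (F→P), site 34 (K→W), site 36 (E→I), site 37 (M→D), site 40 (K→M).
p = 14/40 = 0.350000.
d = −ln(1 − 0.350000) = −ln(0.650000) = 0.4308.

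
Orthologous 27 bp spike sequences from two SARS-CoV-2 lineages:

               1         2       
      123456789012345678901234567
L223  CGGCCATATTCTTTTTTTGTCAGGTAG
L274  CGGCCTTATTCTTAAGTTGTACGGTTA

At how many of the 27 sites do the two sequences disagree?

Differing sites — 6:A/T; 14:T/A; 15:T/A; 16:T/G; 21:C/A; 22:A/C; 26:A/T; 27:G/A.
That gives 8 mismatches out of 27 aligned sites, so the Hamming distance is 8.

8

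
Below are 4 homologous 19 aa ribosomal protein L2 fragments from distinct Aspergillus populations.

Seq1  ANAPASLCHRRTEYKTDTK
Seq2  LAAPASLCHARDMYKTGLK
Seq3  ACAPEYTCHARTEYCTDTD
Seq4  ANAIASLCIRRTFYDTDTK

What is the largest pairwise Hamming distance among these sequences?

11

Pairwise Hamming distances:
  Seq1 vs Seq2: 7
  Seq1 vs Seq3: 7
  Seq1 vs Seq4: 4
  Seq2 vs Seq3: 11
  Seq2 vs Seq4: 10
  Seq3 vs Seq4: 10
The largest is 11, between Seq2 and Seq3.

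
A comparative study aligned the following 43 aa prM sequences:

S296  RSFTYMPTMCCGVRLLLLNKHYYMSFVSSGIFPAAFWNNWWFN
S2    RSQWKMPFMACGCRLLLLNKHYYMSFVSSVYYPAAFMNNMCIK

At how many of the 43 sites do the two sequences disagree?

14

Differing sites — 3:F/Q; 4:T/W; 5:Y/K; 8:T/F; 10:C/A; 13:V/C; 30:G/V; 31:I/Y; 32:F/Y; 37:W/M; 40:W/M; 41:W/C; 42:F/I; 43:N/K.
That gives 14 mismatches out of 43 aligned sites, so the Hamming distance is 14.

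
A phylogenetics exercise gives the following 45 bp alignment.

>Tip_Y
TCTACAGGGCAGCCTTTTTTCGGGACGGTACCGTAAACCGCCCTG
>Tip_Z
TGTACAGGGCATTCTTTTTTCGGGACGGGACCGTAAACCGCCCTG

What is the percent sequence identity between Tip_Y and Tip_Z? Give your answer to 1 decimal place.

91.1%

Mismatches occur at site 2 (C/G), site 12 (G/T), site 13 (C/T), site 29 (T/G).
41 of the 45 sites match, so the percent identity is 41/45 × 100 = 91.1%.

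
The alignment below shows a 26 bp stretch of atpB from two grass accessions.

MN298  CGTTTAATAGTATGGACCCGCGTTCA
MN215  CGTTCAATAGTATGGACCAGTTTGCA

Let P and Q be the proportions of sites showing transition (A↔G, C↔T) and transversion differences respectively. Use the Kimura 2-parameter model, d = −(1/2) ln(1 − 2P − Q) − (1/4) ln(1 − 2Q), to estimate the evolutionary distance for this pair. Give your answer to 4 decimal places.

The sequences differ at positions 5 (T/C, transition), 19 (C/A, transversion), 21 (C/T, transition), 22 (G/T, transversion), 24 (T/G, transversion).
Of the 5 differences, 2 transitions and 3 transversions over 26 sites: P = 2/26 = 0.076923, Q = 3/26 = 0.115385.
d = −0.5·ln(0.730769) − 0.25·ln(0.769230) = −0.5·(-0.313658) − 0.25·(-0.262365) = 0.2224.

0.2224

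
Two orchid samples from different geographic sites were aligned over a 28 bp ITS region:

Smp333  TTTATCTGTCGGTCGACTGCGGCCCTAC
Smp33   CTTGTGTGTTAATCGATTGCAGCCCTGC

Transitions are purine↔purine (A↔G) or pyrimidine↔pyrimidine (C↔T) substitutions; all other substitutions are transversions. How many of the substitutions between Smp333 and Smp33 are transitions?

Differing sites — 1:T/C (Ti); 4:A/G (Ti); 6:C/G (Tv); 10:C/T (Ti); 11:G/A (Ti); 12:G/A (Ti); 17:C/T (Ti); 21:G/A (Ti); 27:A/G (Ti).
Of the 9 differences, 8 transitions and 1 transversion, so the answer is 8.

8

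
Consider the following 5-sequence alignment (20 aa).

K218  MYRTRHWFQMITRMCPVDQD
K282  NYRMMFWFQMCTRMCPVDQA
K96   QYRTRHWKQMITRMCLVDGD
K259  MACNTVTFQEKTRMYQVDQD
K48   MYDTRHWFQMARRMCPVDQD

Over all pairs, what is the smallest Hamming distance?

3

Pairwise Hamming distances:
  K218 vs K282: 6
  K218 vs K96: 4
  K218 vs K259: 10
  K218 vs K48: 3
  K282 vs K96: 9
  K282 vs K259: 12
  K282 vs K48: 8
  K96 vs K259: 13
  K96 vs K48: 7
  K259 vs K48: 11
The smallest is 3, between K218 and K48.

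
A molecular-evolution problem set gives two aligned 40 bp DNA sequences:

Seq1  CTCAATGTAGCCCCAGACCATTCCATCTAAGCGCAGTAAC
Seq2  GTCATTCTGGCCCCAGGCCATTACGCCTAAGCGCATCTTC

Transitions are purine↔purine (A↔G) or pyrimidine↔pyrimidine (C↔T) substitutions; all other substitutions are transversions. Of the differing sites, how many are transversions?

7

The sequences differ at positions 1 (C/G, transversion), 5 (A/T, transversion), 7 (G/C, transversion), 9 (A/G, transition), 17 (A/G, transition), 23 (C/A, transversion), 25 (A/G, transition), 26 (T/C, transition), 36 (G/T, transversion), 37 (T/C, transition), 38 (A/T, transversion), 39 (A/T, transversion).
Of the 12 differences, 5 transitions and 7 transversions, so the answer is 7.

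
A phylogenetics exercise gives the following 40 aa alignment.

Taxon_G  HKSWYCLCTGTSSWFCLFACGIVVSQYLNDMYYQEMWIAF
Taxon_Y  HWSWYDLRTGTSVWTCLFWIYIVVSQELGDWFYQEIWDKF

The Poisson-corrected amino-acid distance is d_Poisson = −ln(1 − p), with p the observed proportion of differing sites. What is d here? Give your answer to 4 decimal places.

0.4700

Differing sites — 2:K/W; 6:C/D; 8:C/R; 13:S/V; 15:F/T; 19:A/W; 20:C/I; 21:G/Y; 27:Y/E; 29:N/G; 31:M/W; 32:Y/F; 36:M/I; 38:I/D; 39:A/K.
p = 15/40 = 0.375000.
d = −ln(1 − 0.375000) = −ln(0.625000) = 0.4700.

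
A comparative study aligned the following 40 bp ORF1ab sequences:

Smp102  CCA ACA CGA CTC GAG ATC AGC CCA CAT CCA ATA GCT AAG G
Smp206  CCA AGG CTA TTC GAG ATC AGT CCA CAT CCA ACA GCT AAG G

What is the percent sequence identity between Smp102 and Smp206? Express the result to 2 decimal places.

85.00%

Differing sites — 5:C/G; 6:A/G; 8:G/T; 10:C/T; 21:C/T; 32:T/C.
34 of the 40 sites match, so the percent identity is 34/40 × 100 = 85.00%.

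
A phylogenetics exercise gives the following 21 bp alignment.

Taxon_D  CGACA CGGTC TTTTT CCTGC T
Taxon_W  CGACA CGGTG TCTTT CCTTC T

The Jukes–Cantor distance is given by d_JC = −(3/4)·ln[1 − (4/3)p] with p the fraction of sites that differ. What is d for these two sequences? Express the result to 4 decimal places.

Mismatches occur at site 10 (C→G), site 12 (T→C), site 19 (G→T).
p = 3/21 = 0.142857.
d = −0.75 · ln(1 − (4/3)·0.142857) = −0.75 · ln(0.809524) = −0.75 · (-0.211309) = 0.1585.

0.1585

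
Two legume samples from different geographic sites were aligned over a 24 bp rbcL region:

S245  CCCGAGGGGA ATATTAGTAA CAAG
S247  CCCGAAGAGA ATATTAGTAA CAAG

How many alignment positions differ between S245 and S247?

Mismatches occur at site 6 (G/A), site 8 (G/A).
That gives 2 mismatches out of 24 aligned sites, so the Hamming distance is 2.

2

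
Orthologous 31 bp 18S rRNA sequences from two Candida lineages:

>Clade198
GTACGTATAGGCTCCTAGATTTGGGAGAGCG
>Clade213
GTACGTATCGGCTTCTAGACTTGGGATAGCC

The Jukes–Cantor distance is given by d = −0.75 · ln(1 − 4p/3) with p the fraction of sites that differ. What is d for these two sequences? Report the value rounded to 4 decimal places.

Differing sites — 9:A/C; 14:C/T; 20:T/C; 27:G/T; 31:G/C.
p = 5/31 = 0.161290.
d = −0.75 · ln(1 − (4/3)·0.161290) = −0.75 · ln(0.784947) = −0.75 · (-0.242139) = 0.1816.

0.1816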